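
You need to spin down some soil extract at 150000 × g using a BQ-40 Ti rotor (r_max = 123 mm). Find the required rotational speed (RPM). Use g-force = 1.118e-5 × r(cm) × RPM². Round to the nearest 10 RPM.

33030 RPM

r = 123 mm = 12.3 cm
150,000 = 1.118 × 10⁻⁵ × 12.3 × N²
N² = 150,000 / (13.7514 × 10⁻⁵) = 1,090,798,028
N ≈ √1,090,798,028 ≈ 33,027.2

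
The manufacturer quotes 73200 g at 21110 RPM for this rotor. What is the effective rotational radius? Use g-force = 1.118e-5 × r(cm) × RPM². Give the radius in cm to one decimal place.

≈ 14.7 cm

73200 = 1.118 × 10⁻⁵ × r × (21110)²
r = 73200 / (1.118 × 10⁻⁵ × 445,632,100) = 73200 / 4982.167 ≈ 14.692 cm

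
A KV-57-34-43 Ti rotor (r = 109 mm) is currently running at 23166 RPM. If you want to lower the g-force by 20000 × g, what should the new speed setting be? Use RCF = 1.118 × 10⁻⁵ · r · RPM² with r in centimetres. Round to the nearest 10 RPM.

r = 109 mm = 10.9 cm
Current RCF = 1.118 × 10⁻⁵ × 10.9 × (23166)² = 1.118 × 10⁻⁵ × 10.9 × 536,663,556 ≈ 65,398.9 × g
Target RCF = 65,398.9 − 20,000 = 45,398.9 × g
N² = 45,398.9 / (12.1862 × 10⁻⁵) = 372,543,533
N ≈ √372,543,533 ≈ 19,301.4

N₂ ≈ 19300 RPM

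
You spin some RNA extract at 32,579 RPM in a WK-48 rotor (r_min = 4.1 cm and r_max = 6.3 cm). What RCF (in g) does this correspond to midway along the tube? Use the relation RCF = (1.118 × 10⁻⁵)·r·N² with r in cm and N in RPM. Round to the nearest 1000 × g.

≈ 62000 g

r_avg = (4.1 + 6.3) / 2 = 5.2 cm
RCF = 1.118 × 10⁻⁵ × r × N²
RCF = 1.118 × 10⁻⁵ × 5.2 × (32579)² = 1.118 × 10⁻⁵ × 5.2 × 1,061,391,241 ≈ 61,705 × g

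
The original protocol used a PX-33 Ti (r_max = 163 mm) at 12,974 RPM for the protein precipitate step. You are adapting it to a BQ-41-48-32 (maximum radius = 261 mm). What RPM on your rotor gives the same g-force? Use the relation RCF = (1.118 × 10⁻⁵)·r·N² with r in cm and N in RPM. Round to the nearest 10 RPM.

Original rotor: r = 163 mm = 16.3 cm
RCF = 1.118 × 10⁻⁵ × r × N²
RCF_original = 1.118 × 10⁻⁵ × 16.3 × (12974)² = 1.118 × 10⁻⁵ × 16.3 × 168,324,676 ≈ 30,674.5 × g
Your rotor: r = 261 mm = 26.1 cm
30,674.5 = 1.118 × 10⁻⁵ × 26.1 × N²
N² = 30,674.5 / (29.1798 × 10⁻⁵) = 105,122,379
N ≈ √105,122,379 ≈ 10,252.9

≈ 10250 RPM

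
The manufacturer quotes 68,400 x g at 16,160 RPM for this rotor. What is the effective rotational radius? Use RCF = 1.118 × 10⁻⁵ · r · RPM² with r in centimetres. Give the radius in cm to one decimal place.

≈ 23.4 cm

68400 = 1.118 × 10⁻⁵ × r × (16160)²
r = 68400 / (1.118 × 10⁻⁵ × 261,145,600) = 68400 / 2919.608 ≈ 23.428 cm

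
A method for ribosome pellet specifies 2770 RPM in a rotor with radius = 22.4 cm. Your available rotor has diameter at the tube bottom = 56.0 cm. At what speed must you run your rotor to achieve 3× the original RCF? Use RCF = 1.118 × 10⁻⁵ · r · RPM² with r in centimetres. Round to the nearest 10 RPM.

≈ 4290 RPM

RCF = 1.118 × 10⁻⁵ × r × N²
RCF_original = 1.118 × 10⁻⁵ × 22.4 × (2770)² = 1.118 × 10⁻⁵ × 22.4 × 7,672,900 ≈ 1,921.5 × g
Target RCF = 3 × 1,921.5 ≈ 5,764.5 × g
Your rotor: r = 56.0 / 2 = 28 cm
5,764.5 = 1.118 × 10⁻⁵ × 28 × N²
N² = 5,764.5 / (31.304 × 10⁻⁵) = 18,414,580
N ≈ √18,414,580 ≈ 4,291.2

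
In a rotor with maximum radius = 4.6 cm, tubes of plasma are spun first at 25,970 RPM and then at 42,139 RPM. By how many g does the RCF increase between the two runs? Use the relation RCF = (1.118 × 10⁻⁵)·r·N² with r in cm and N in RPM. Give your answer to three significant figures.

≈ 56600 g

RCF₁ = 1.118 × 10⁻⁵ × 4.6 × (25970)² = 1.118 × 10⁻⁵ × 4.6 × 674,440,900 ≈ 34,685.1 × g
RCF₂ = 1.118 × 10⁻⁵ × 4.6 × (42139)² = 1.118 × 10⁻⁵ × 4.6 × 1,775,695,321 ≈ 91,320.5 × g
Increase = 91,320.5 − 34,685.1 = 56,635.4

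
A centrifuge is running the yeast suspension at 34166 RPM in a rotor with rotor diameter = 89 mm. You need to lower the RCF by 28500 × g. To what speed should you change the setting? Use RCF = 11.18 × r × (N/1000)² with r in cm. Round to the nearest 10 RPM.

N₂ ≈ 24380 RPM

r = 89 mm / 2 = 44.5 mm = 4.45 cm
Current RCF = 11.18 × 4.45 × (34.166)² = 11.18 × 4.45 × 1,167.315556 ≈ 58,075.1 × g
Target RCF = 58,075.1 − 28,500 = 29,575.1 × g
(N/1000)² = 29,575.1 / 49.751 = 594.4624
N = 1000 × √594.4624 ≈ 24,381.6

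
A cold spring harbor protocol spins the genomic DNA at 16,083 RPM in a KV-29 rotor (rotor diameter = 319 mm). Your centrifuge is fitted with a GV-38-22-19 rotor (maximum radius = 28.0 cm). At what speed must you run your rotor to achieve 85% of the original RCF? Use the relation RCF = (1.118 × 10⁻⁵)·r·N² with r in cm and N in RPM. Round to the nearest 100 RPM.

≈ 11200 RPM

Original rotor: r = 319 mm / 2 = 159.5 mm = 15.95 cm
RCF = 1.118 × 10⁻⁵ × r × N²
RCF_original = 1.118 × 10⁻⁵ × 15.95 × (16083)² = 1.118 × 10⁻⁵ × 15.95 × 258,662,889 ≈ 46,125 × g
Target RCF = 0.85 × 46,125 ≈ 39,206.2 × g
39,206.2 = 1.118 × 10⁻⁵ × 28 × N²
N² = 39,206.2 / (31.304 × 10⁻⁵) = 125,243,419
N ≈ √125,243,419 ≈ 11,191.2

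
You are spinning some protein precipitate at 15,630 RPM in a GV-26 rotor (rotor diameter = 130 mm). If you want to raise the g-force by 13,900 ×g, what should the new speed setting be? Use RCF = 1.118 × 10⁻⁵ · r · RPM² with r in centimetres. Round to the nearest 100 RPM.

r = 130 mm / 2 = 65 mm = 6.5 cm
Current RCF = 1.118 × 10⁻⁵ × 6.5 × (15630)² = 1.118 × 10⁻⁵ × 6.5 × 244,296,900 ≈ 17,753.1 × g
Target RCF = 17,753.1 + 13,900 = 31,653.1 × g
N² = 31,653.1 / (7.267 × 10⁻⁵) = 435,573,139
N ≈ √435,573,139 ≈ 20,870.4

≈ 20900 RPM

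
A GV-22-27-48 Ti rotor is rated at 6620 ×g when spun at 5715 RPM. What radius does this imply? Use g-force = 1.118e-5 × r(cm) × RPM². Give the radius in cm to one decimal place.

6620 = 1.118 × 10⁻⁵ × r × (5715)²
r = 6620 / (1.118 × 10⁻⁵ × 32,661,225) = 6620 / 365.1525 ≈ 18.129 cm

≈ 18.1 cm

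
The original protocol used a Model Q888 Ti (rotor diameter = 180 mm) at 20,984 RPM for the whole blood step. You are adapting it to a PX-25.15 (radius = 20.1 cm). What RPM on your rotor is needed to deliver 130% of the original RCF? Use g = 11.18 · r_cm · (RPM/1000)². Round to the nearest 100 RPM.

≈ 16000 RPM

Original rotor: r = 180 mm / 2 = 90 mm = 9 cm
RCF_original = 11.18 × 9 × (20.984)² = 11.18 × 9 × 440.328256 ≈ 44,305.8 × g
Target RCF = 1.3 × 44,305.8 ≈ 57,597.5 × g
57,597.5 = 11.18 × 20.1 × (N/1000)²
(N/1000)² = 57,597.5 / 224.718 = 256.3101
N = 1000 × √256.3101 ≈ 16,009.7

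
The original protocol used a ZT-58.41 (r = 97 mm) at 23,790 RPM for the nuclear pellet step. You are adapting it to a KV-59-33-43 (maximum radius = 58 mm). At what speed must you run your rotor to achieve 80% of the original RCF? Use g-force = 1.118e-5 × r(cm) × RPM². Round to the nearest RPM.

≈ 27518 RPM

Original rotor: r = 97 mm = 9.7 cm
RCF_original = 1.118 × 10⁻⁵ × 9.7 × (23790)² = 1.118 × 10⁻⁵ × 9.7 × 565,964,100 ≈ 61,376.5 × g
Target RCF = 0.8 × 61,376.5 ≈ 49,101.2 × g
Your rotor: r = 58 mm = 5.8 cm
49,101.2 = 1.118 × 10⁻⁵ × 5.8 × N²
N² = 49,101.2 / (6.4844 × 10⁻⁵) = 757,220,406
N ≈ √757,220,406 ≈ 27,517.6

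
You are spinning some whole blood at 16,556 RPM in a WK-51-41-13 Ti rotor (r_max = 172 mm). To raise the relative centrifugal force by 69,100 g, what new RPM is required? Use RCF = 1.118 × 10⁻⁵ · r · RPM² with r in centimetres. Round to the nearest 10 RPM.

r = 172 mm = 17.2 cm
Current RCF = 1.118 × 10⁻⁵ × 17.2 × (16556)² = 1.118 × 10⁻⁵ × 17.2 × 274,101,136 ≈ 52,708.6 × g
Target RCF = 52,708.6 + 69,100 = 121,808.6 × g
N² = 121,808.6 / (19.2296 × 10⁻⁵) = 633,443,233
N ≈ √633,443,233 ≈ 25,168.3

≈ 25170 RPM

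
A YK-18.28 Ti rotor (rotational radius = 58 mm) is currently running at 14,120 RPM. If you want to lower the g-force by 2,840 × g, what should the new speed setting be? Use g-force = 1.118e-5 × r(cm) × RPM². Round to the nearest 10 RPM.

12470 RPM

r = 58 mm = 5.8 cm
Current RCF = 1.118 × 10⁻⁵ × 5.8 × (14120)² = 1.118 × 10⁻⁵ × 5.8 × 199,374,400 ≈ 12,928.2 × g
Target RCF = 12,928.2 − 2,840 = 10,088.2 × g
N² = 10,088.2 / (6.4844 × 10⁻⁵) = 155,576,460
N ≈ √155,576,460 ≈ 12,473.0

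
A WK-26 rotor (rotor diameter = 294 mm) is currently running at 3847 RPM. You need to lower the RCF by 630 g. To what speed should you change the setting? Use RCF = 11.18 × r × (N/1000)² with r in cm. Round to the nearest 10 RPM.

r = 294 mm / 2 = 147 mm = 14.7 cm
Current RCF = 11.18 × 14.7 × (3.847)² = 11.18 × 14.7 × 14.799409 ≈ 2,432.2 × g
Target RCF = 2,432.2 − 630 = 1,802.2 × g
(N/1000)² = 1,802.2 / 164.346 = 10.96589
N = 1000 × √10.96589 ≈ 3,311.5

N₂ ≈ 3310 RPM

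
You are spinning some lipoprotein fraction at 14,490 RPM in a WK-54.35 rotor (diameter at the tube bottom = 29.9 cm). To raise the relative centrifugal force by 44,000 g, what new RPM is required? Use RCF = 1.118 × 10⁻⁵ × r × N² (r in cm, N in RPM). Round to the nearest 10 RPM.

r = 29.9 / 2 = 14.95 cm
Current RCF = 1.118 × 10⁻⁵ × 14.95 × (14490)² = 1.118 × 10⁻⁵ × 14.95 × 209,960,100 ≈ 35,092.9 × g
Target RCF = 35,092.9 + 44,000 = 79,092.9 × g
N² = 79,092.9 / (16.7141 × 10⁻⁵) = 473,210,643
N ≈ √473,210,643 ≈ 21,753.4

21750 RPM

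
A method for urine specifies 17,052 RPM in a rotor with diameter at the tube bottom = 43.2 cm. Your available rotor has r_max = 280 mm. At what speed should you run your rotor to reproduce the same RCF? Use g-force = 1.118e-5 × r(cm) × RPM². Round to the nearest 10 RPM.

Original rotor: r = 43.2 / 2 = 21.6 cm
RCF_original = 1.118 × 10⁻⁵ × 21.6 × (17052)² = 1.118 × 10⁻⁵ × 21.6 × 290,770,704 ≈ 70,217.6 × g
Your rotor: r = 280 mm = 28.0 cm
70,217.6 = 1.118 × 10⁻⁵ × 28 × N²
N² = 70,217.6 / (31.304 × 10⁻⁵) = 224,308,715
N ≈ √224,308,715 ≈ 14,976.9

14980 RPM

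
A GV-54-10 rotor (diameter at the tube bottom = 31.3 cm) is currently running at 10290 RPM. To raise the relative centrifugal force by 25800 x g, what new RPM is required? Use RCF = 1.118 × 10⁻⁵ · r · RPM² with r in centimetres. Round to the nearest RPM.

15917 RPM

r = 31.3 / 2 = 15.65 cm
Current RCF = 1.118 × 10⁻⁵ × 15.65 × (10290)² = 1.118 × 10⁻⁵ × 15.65 × 105,884,100 ≈ 18,526.2 × g
Target RCF = 18,526.2 + 25,800 = 44,326.2 × g
N² = 44,326.2 / (17.4967 × 10⁻⁵) = 253,340,344
N ≈ √253,340,344 ≈ 15,916.7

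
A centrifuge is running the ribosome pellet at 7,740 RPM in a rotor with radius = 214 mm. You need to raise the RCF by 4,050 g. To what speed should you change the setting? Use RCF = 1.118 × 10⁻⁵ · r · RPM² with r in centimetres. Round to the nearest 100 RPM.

N₂ ≈ 8800 RPM

r = 214 mm = 21.4 cm
Current RCF = 1.118 × 10⁻⁵ × 21.4 × (7740)² = 1.118 × 10⁻⁵ × 21.4 × 59,907,600 ≈ 14,333 × g
Target RCF = 14,333 + 4,050 = 18,383 × g
N² = 18,383 / (23.9252 × 10⁻⁵) = 76,835,303
N ≈ √76,835,303 ≈ 8,765.6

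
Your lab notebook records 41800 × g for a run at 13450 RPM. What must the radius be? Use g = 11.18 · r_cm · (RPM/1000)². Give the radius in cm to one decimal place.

41800 = 11.18 × r × (13.45)²
r = 41800 / (11.18 × 180.9025) = 41800 / 2022.49 ≈ 20.668 cm

≈ 20.7 cm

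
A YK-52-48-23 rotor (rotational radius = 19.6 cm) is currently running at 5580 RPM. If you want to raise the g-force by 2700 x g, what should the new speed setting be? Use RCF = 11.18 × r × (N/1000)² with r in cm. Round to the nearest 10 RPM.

Current RCF = 11.18 × 19.6 × (5.58)² = 11.18 × 19.6 × 31.1364 ≈ 6,822.9 × g
Target RCF = 6,822.9 + 2,700 = 9,522.9 × g
(N/1000)² = 9,522.9 / 219.128 = 43.45816
N = 1000 × √43.45816 ≈ 6,592.3

N₂ ≈ 6590 RPM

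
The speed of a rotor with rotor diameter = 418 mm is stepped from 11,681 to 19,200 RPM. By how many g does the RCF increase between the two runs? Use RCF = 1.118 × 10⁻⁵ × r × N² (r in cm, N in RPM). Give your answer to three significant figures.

r = 418 mm / 2 = 209 mm = 20.9 cm
RCF₁ = 1.118 × 10⁻⁵ × 20.9 × (11681)² = 1.118 × 10⁻⁵ × 20.9 × 136,445,761 ≈ 31,882.2 × g
RCF₂ = 1.118 × 10⁻⁵ × 20.9 × (19200)² = 1.118 × 10⁻⁵ × 20.9 × 368,640,000 ≈ 86,137.2 × g
Increase = 86,137.2 − 31,882.2 = 54,255

54300 g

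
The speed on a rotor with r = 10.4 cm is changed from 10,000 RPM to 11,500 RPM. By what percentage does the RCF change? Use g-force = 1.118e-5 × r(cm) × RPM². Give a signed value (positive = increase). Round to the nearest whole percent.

RCF ∝ N², so the ratio is (11500/10000)² = (1.150000)² = 1.3225.
Change = 1.3225 − 1 = +0.3225 → +32.2%.

+32%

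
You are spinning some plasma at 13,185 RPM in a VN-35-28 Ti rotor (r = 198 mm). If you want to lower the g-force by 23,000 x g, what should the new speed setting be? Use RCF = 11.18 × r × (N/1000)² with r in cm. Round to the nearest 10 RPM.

r = 198 mm = 19.8 cm
Current RCF = 11.18 × 19.8 × (13.185)² = 11.18 × 19.8 × 173.844225 ≈ 38,482.9 × g
Target RCF = 38,482.9 − 23,000 = 15,482.9 × g
(N/1000)² = 15,482.9 / 221.364 = 69.94317
N = 1000 × √69.94317 ≈ 8,363.2

≈ 8360 RPM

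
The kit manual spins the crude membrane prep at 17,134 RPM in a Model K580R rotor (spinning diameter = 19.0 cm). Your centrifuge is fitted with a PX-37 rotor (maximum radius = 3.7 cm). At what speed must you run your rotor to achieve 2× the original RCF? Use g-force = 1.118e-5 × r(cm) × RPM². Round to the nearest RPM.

≈ 38827 RPM

Original rotor: r = 19.0 / 2 = 9.5 cm
RCF_original = 1.118 × 10⁻⁵ × 9.5 × (17134)² = 1.118 × 10⁻⁵ × 9.5 × 293,573,956 ≈ 31,180.5 × g
Target RCF = 2 × 31,180.5 ≈ 62,361 × g
62,361 = 1.118 × 10⁻⁵ × 3.7 × N²
N² = 62,361 / (4.1366 × 10⁻⁵) = 1,507,542,426
N ≈ √1,507,542,426 ≈ 38,827.1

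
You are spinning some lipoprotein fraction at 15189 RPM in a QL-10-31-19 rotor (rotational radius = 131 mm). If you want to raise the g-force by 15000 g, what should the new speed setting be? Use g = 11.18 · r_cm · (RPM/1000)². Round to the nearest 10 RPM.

≈ 18250 RPM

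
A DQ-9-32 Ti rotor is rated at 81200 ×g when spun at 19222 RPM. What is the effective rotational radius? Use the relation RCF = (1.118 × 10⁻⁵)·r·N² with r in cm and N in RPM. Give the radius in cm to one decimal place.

19.7 cm

81200 = 1.118 × 10⁻⁵ × r × (19222)²
r = 81200 / (1.118 × 10⁻⁵ × 369,485,284) = 81200 / 4130.845 ≈ 19.657 cm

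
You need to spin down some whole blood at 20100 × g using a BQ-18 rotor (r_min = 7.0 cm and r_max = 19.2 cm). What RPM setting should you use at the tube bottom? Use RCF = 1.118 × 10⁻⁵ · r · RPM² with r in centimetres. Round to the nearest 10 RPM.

9680 RPM

Use r_max = 19.2 cm.
20,100 = 1.118 × 10⁻⁵ × 19.2 × N²
N² = 20,100 / (21.4656 × 10⁻⁵) = 93,638,193
N ≈ √93,638,193 ≈ 9,676.7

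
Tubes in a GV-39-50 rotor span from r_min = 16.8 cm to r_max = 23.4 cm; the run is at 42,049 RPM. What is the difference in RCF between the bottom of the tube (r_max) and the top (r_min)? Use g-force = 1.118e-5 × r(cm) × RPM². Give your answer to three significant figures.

RCF_max = 1.118 × 10⁻⁵ × 23.4 × (42049)² = 1.118 × 10⁻⁵ × 23.4 × 1,768,118,401 ≈ 462,561 × g
RCF_min = 1.118 × 10⁻⁵ × 16.8 × (42049)² = 1.118 × 10⁻⁵ × 16.8 × 1,768,118,401 ≈ 332,095.1 × g
ΔRCF = 462,561 − 332,095.1 = 130,465.9

ΔRCF ≈ 130000 g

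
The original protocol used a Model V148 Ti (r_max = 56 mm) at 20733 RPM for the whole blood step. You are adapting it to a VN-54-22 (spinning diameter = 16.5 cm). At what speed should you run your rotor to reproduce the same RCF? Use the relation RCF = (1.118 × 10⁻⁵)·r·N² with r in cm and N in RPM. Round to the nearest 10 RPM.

17080 RPM

Original rotor: r = 56 mm = 5.6 cm
RCF = 1.118 × 10⁻⁵ × r × N²
RCF_original = 1.118 × 10⁻⁵ × 5.6 × (20733)² = 1.118 × 10⁻⁵ × 5.6 × 429,857,289 ≈ 26,912.5 × g
Your rotor: r = 16.5 / 2 = 8.25 cm
26,912.5 = 1.118 × 10⁻⁵ × 8.25 × N²
N² = 26,912.5 / (9.2235 × 10⁻⁵) = 291,781,862
N ≈ √291,781,862 ≈ 17,081.6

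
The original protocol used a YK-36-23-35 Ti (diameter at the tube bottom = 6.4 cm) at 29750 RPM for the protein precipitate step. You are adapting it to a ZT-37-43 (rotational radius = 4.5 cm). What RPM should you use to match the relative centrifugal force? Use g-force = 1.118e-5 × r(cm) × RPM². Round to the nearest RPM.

25087 RPM

Original rotor: r = 6.4 / 2 = 3.2 cm
RCF_original = 1.118 × 10⁻⁵ × 3.2 × (29750)² = 1.118 × 10⁻⁵ × 3.2 × 885,062,500 ≈ 31,664 × g
31,664 = 1.118 × 10⁻⁵ × 4.5 × N²
N² = 31,664 / (5.031 × 10⁻⁵) = 629,377,857
N ≈ √629,377,857 ≈ 25,087.4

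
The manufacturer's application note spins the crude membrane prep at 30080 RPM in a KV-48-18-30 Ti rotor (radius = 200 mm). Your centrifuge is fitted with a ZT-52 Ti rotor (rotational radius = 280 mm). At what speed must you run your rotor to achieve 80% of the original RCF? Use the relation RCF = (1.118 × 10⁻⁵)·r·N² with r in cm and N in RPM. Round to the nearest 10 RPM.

22740 RPM

Original rotor: r = 200 mm = 20.0 cm
RCF_original = 1.118 × 10⁻⁵ × 20 × (30080)² = 1.118 × 10⁻⁵ × 20 × 904,806,400 ≈ 202,314.7 × g
Target RCF = 0.8 × 202,314.7 ≈ 161,851.8 × g
Your rotor: r = 280 mm = 28.0 cm
161,851.8 = 1.118 × 10⁻⁵ × 28 × N²
N² = 161,851.8 / (31.304 × 10⁻⁵) = 517,032,328
N ≈ √517,032,328 ≈ 22,738.3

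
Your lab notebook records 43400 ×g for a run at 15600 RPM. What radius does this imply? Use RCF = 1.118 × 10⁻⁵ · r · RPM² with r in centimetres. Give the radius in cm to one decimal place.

≈ 16.0 cm

43400 = 1.118 × 10⁻⁵ × r × (15600)²
r = 43400 / (1.118 × 10⁻⁵ × 243,360,000) = 43400 / 2720.765 ≈ 15.951 cm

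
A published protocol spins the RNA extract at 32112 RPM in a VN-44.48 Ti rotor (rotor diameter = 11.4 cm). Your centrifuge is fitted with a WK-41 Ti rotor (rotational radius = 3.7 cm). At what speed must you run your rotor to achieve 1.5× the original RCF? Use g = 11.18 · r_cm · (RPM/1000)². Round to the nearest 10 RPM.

48810 RPM

Original rotor: r = 11.4 / 2 = 5.7 cm
RCF_original = 11.18 × 5.7 × (32.112)² = 11.18 × 5.7 × 1,031.180544 ≈ 65,713 × g
Target RCF = 1.5 × 65,713 ≈ 98,569.5 × g
98,569.5 = 11.18 × 3.7 × (N/1000)²
(N/1000)² = 98,569.5 / 41.366 = 2382.863
N = 1000 × √2382.863 ≈ 48,814.6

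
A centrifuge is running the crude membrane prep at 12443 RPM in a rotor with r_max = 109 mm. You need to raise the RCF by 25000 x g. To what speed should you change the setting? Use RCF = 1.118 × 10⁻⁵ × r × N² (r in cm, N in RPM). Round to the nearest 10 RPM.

r = 109 mm = 10.9 cm
Current RCF = 1.118 × 10⁻⁵ × 10.9 × (12443)² = 1.118 × 10⁻⁵ × 10.9 × 154,828,249 ≈ 18,867.7 × g
Target RCF = 18,867.7 + 25,000 = 43,867.7 × g
N² = 43,867.7 / (12.1862 × 10⁻⁵) = 359,978,500
N ≈ √359,978,500 ≈ 18,973.1

18970 RPM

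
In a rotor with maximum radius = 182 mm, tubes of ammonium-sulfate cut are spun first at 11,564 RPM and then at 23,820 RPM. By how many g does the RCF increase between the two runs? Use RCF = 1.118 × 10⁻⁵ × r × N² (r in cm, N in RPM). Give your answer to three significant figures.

r = 182 mm = 18.2 cm
RCF₁ = 1.118 × 10⁻⁵ × 18.2 × (11564)² = 1.118 × 10⁻⁵ × 18.2 × 133,726,096 ≈ 27,210.1 × g
RCF₂ = 1.118 × 10⁻⁵ × 18.2 × (23820)² = 1.118 × 10⁻⁵ × 18.2 × 567,392,400 ≈ 115,450.7 × g
Increase = 115,450.7 − 27,210.1 = 88,240.6

88200 g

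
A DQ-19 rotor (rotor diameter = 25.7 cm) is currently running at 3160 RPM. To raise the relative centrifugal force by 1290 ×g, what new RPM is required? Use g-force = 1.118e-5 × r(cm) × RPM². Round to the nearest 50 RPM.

N₂ ≈ 4350 RPM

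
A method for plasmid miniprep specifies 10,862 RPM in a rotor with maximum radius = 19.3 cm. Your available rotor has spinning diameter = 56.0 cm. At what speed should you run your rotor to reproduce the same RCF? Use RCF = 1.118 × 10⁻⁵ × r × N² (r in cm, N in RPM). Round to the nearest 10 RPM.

≈ 9020 RPM

RCF_original = 1.118 × 10⁻⁵ × 19.3 × (10862)² = 1.118 × 10⁻⁵ × 19.3 × 117,983,044 ≈ 25,457.7 × g
Your rotor: r = 56.0 / 2 = 28 cm
25,457.7 = 1.118 × 10⁻⁵ × 28 × N²
N² = 25,457.7 / (31.304 × 10⁻⁵) = 81,324,112
N ≈ √81,324,112 ≈ 9,018.0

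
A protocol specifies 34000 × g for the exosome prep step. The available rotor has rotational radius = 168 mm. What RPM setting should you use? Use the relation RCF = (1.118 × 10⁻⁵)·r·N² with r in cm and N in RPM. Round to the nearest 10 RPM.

r = 168 mm = 16.8 cm
34,000 = 1.118 × 10⁻⁵ × 16.8 × N²
N² = 34,000 / (18.7824 × 10⁻⁵) = 181,020,530
N ≈ √181,020,530 ≈ 13,454.4

≈ 13450 RPM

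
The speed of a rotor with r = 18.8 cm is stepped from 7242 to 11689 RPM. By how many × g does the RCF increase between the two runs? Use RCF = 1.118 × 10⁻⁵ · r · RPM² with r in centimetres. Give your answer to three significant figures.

RCF₁ = 1.118 × 10⁻⁵ × 18.8 × (7242)² = 1.118 × 10⁻⁵ × 18.8 × 52,446,564 ≈ 11,023.4 × g
RCF₂ = 1.118 × 10⁻⁵ × 18.8 × (11689)² = 1.118 × 10⁻⁵ × 18.8 × 136,632,721 ≈ 28,718 × g
Increase = 28,718 − 11,023.4 = 17,694.6

17700 × g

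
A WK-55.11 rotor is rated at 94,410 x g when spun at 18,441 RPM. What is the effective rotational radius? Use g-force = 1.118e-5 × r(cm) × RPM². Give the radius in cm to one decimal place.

24.8 cm

94410 = 1.118 × 10⁻⁵ × r × (18441)²
r = 94410 / (1.118 × 10⁻⁵ × 340,070,481) = 94410 / 3801.988 ≈ 24.832 cm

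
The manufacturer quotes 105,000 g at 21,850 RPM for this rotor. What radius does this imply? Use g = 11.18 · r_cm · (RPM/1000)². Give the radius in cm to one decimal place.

r ≈ 19.7 cm

RCF = 11.18 × r × (N/1000)²
105000 = 11.18 × r × (21.85)²
r = 105000 / (11.18 × 477.4225) = 105000 / 5337.584 ≈ 19.672 cm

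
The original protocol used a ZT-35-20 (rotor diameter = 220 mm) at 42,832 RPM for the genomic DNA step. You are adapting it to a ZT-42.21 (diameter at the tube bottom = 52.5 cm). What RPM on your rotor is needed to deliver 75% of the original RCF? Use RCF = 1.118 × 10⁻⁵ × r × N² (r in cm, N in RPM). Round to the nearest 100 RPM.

Original rotor: r = 220 mm / 2 = 110 mm = 11 cm
RCF_original = 1.118 × 10⁻⁵ × 11 × (42832)² = 1.118 × 10⁻⁵ × 11 × 1,834,580,224 ≈ 225,616.7 × g
Target RCF = 0.75 × 225,616.7 ≈ 169,212.5 × g
Your rotor: r = 52.5 / 2 = 26.25 cm
169,212.5 = 1.118 × 10⁻⁵ × 26.25 × N²
N² = 169,212.5 / (29.3475 × 10⁻⁵) = 576,582,332
N ≈ √576,582,332 ≈ 24,012.1

24000 RPM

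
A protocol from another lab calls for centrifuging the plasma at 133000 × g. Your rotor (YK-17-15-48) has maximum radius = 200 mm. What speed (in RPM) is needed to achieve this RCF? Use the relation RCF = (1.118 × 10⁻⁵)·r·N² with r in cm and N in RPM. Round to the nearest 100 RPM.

N ≈ 24400 RPM

r = 200 mm = 20.0 cm
133,000 = 1.118 × 10⁻⁵ × 20 × N²
N² = 133,000 / (22.36 × 10⁻⁵) = 594,812,165
N ≈ √594,812,165 ≈ 24,388.8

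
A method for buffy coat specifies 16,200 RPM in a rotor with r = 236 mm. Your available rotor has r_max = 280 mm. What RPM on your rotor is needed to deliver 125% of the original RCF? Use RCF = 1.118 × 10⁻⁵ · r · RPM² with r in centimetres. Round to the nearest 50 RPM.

16650 RPM

Original rotor: r = 236 mm = 23.6 cm
RCF = 1.118 × 10⁻⁵ × r × N²
RCF_original = 1.118 × 10⁻⁵ × 23.6 × (16200)² = 1.118 × 10⁻⁵ × 23.6 × 262,440,000 ≈ 69,244.3 × g
Target RCF = 1.25 × 69,244.3 ≈ 86,555.4 × g
Your rotor: r = 280 mm = 28.0 cm
86,555.4 = 1.118 × 10⁻⁵ × 28 × N²
N² = 86,555.4 / (31.304 × 10⁻⁵) = 276,499,489
N ≈ √276,499,489 ≈ 16,628.3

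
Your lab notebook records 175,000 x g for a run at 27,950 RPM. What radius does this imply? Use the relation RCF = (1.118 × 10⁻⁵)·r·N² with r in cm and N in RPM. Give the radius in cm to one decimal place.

RCF = 1.118 × 10⁻⁵ × r × N²
175000 = 1.118 × 10⁻⁵ × r × (27950)²
r = 175000 / (1.118 × 10⁻⁵ × 781,202,500) = 175000 / 8733.844 ≈ 20.037 cm

r ≈ 20.0 cm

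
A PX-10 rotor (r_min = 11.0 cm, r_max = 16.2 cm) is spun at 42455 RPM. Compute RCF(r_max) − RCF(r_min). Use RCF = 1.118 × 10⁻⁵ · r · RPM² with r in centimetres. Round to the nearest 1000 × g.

≈ 105000 x g

RCF_max = 1.118 × 10⁻⁵ × 16.2 × (42455)² = 1.118 × 10⁻⁵ × 16.2 × 1,802,427,025 ≈ 326,448.4 × g
RCF_min = 1.118 × 10⁻⁵ × 11 × (42455)² = 1.118 × 10⁻⁵ × 11 × 1,802,427,025 ≈ 221,662.5 × g
ΔRCF = 326,448.4 − 221,662.5 = 104,785.9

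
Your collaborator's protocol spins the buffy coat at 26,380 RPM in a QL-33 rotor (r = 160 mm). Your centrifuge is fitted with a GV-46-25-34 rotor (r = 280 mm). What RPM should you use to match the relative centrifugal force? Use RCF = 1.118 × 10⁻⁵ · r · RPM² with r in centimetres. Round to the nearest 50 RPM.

≈ 19950 RPM

Original rotor: r = 160 mm = 16.0 cm
RCF = 1.118 × 10⁻⁵ × r × N²
RCF_original = 1.118 × 10⁻⁵ × 16 × (26380)² = 1.118 × 10⁻⁵ × 16 × 695,904,400 ≈ 124,483.4 × g
Your rotor: r = 280 mm = 28.0 cm
124,483.4 = 1.118 × 10⁻⁵ × 28 × N²
N² = 124,483.4 / (31.304 × 10⁻⁵) = 397,659,724
N ≈ √397,659,724 ≈ 19,941.4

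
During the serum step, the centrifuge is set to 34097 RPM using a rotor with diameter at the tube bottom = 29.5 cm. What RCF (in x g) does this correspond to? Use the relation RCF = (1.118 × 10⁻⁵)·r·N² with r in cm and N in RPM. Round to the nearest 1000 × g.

r = 29.5 / 2 = 14.75 cm
RCF = 1.118 × 10⁻⁵ × 14.75 × (34097)² = 1.118 × 10⁻⁵ × 14.75 × 1,162,605,409 ≈ 191,719.4 × g

≈ 192000 x g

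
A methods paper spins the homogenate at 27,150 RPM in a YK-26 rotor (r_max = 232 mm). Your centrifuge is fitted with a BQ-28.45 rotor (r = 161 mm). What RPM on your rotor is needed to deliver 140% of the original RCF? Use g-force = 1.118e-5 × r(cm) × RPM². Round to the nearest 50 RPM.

Original rotor: r = 232 mm = 23.2 cm
RCF = 1.118 × 10⁻⁵ × r × N²
RCF_original = 1.118 × 10⁻⁵ × 23.2 × (27150)² = 1.118 × 10⁻⁵ × 23.2 × 737,122,500 ≈ 191,191.9 × g
Target RCF = 1.4 × 191,191.9 ≈ 267,668.7 × g
Your rotor: r = 161 mm = 16.1 cm
267,668.7 = 1.118 × 10⁻⁵ × 16.1 × N²
N² = 267,668.7 / (17.9998 × 10⁻⁵) = 1,487,064,856
N ≈ √1,487,064,856 ≈ 38,562.5

38550 RPM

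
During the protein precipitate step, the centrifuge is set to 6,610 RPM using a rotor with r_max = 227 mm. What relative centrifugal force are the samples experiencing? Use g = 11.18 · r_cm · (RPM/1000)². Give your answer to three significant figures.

r = 227 mm = 22.7 cm
RCF = 11.18 × r × (N/1000)²
RCF = 11.18 × 22.7 × (6.61)² = 11.18 × 22.7 × 43.6921 ≈ 11,088.4 × g

11100 g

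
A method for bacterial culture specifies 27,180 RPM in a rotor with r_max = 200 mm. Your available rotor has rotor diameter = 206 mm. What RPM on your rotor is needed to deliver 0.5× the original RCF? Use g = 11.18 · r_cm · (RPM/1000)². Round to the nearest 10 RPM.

26780 RPM

Original rotor: r = 200 mm = 20.0 cm
RCF_original = 11.18 × 20 × (27.18)² = 11.18 × 20 × 738.7524 ≈ 165,185 × g
Target RCF = 0.5 × 165,185 ≈ 82,592.5 × g
Your rotor: r = 206 mm / 2 = 103 mm = 10.3 cm
82,592.5 = 11.18 × 10.3 × (N/1000)²
(N/1000)² = 82,592.5 / 115.154 = 717.2352
N = 1000 × √717.2352 ≈ 26,781.2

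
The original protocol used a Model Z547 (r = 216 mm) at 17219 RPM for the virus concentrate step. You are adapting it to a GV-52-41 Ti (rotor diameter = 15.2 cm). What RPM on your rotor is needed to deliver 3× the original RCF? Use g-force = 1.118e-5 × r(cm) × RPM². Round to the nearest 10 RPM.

Original rotor: r = 216 mm = 21.6 cm
RCF_original = 1.118 × 10⁻⁵ × 21.6 × (17219)² = 1.118 × 10⁻⁵ × 21.6 × 296,493,961 ≈ 71,599.7 × g
Target RCF = 3 × 71,599.7 ≈ 214,799.1 × g
Your rotor: r = 15.2 / 2 = 7.6 cm
214,799.1 = 1.118 × 10⁻⁵ × 7.6 × N²
N² = 214,799.1 / (8.4968 × 10⁻⁵) = 2,527,999,953
N ≈ √2,527,999,953 ≈ 50,279.2

50280 RPM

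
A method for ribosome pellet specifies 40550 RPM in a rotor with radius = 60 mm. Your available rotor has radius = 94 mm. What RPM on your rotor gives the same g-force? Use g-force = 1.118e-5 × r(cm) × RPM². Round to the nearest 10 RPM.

32400 RPM

Original rotor: r = 60 mm = 6.0 cm
RCF_original = 1.118 × 10⁻⁵ × 6 × (40550)² = 1.118 × 10⁻⁵ × 6 × 1,644,302,500 ≈ 110,299.8 × g
Your rotor: r = 94 mm = 9.4 cm
110,299.8 = 1.118 × 10⁻⁵ × 9.4 × N²
N² = 110,299.8 / (10.5092 × 10⁻⁵) = 1,049,554,676
N ≈ √1,049,554,676 ≈ 32,396.8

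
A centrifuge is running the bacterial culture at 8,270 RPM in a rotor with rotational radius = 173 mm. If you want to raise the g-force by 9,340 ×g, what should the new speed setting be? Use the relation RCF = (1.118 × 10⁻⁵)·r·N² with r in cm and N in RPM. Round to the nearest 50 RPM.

10800 RPM

r = 173 mm = 17.3 cm
Current RCF = 1.118 × 10⁻⁵ × 17.3 × (8270)² = 1.118 × 10⁻⁵ × 17.3 × 68,392,900 ≈ 13,228.1 × g
Target RCF = 13,228.1 + 9,340 = 22,568.1 × g
N² = 22,568.1 / (19.3414 × 10⁻⁵) = 116,682,867
N ≈ √116,682,867 ≈ 10,802.0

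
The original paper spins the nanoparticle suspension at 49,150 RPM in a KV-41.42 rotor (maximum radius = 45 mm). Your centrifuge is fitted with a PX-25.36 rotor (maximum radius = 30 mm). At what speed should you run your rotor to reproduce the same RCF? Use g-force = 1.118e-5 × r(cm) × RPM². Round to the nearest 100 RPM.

60200 RPM

Original rotor: r = 45 mm = 4.5 cm
RCF_original = 1.118 × 10⁻⁵ × 4.5 × (49150)² = 1.118 × 10⁻⁵ × 4.5 × 2,415,722,500 ≈ 121,535 × g
Your rotor: r = 30 mm = 3.0 cm
121,535 = 1.118 × 10⁻⁵ × 3 × N²
N² = 121,535 / (3.354 × 10⁻⁵) = 3,623,583,781
N ≈ √3,623,583,781 ≈ 60,196.2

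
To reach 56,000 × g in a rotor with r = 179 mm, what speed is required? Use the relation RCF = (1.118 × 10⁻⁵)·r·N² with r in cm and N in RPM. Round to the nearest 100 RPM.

≈ 16700 RPM

r = 179 mm = 17.9 cm
RCF = 1.118 × 10⁻⁵ × r × N²
56,000 = 1.118 × 10⁻⁵ × 17.9 × N²
N² = 56,000 / (20.0122 × 10⁻⁵) = 279,829,304
N ≈ √279,829,304 ≈ 16,728.1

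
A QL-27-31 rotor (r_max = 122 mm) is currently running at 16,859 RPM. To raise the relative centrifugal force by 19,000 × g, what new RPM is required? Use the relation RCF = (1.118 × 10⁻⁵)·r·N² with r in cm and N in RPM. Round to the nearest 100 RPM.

r = 122 mm = 12.2 cm
Current RCF = 1.118 × 10⁻⁵ × 12.2 × (16859)² = 1.118 × 10⁻⁵ × 12.2 × 284,225,881 ≈ 38,767.3 × g
Target RCF = 38,767.3 + 19,000 = 57,767.3 × g
N² = 57,767.3 / (13.6396 × 10⁻⁵) = 423,526,350
N ≈ √423,526,350 ≈ 20,579.8

N₂ ≈ 20600 RPM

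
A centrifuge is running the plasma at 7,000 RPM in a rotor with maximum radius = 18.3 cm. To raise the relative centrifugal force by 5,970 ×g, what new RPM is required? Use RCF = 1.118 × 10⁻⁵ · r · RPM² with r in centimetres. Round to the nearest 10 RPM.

Current RCF = 1.118 × 10⁻⁵ × 18.3 × (7000)² = 1.118 × 10⁻⁵ × 18.3 × 49,000,000 ≈ 10,025.1 × g
Target RCF = 10,025.1 + 5,970 = 15,995.1 × g
N² = 15,995.1 / (20.4594 × 10⁻⁵) = 78,179,712
N ≈ √78,179,712 ≈ 8,841.9

N₂ ≈ 8840 RPM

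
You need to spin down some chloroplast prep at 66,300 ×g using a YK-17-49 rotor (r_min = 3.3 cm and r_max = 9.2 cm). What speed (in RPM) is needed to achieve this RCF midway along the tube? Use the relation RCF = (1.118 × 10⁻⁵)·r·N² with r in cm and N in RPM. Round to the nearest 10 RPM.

30800 RPM

r_avg = (3.3 + 9.2) / 2 = 6.25 cm
RCF = 1.118 × 10⁻⁵ × r × N²
66,300 = 1.118 × 10⁻⁵ × 6.25 × N²
N² = 66,300 / (6.9875 × 10⁻⁵) = 948,837,209
N ≈ √948,837,209 ≈ 30,803.2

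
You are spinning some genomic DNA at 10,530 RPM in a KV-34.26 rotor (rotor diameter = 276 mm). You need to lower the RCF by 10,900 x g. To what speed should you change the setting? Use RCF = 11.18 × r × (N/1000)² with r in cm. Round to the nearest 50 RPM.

N₂ ≈ 6350 RPM

r = 276 mm / 2 = 138 mm = 13.8 cm
Current RCF = 11.18 × 13.8 × (10.53)² = 11.18 × 13.8 × 110.8809 ≈ 17,107.1 × g
Target RCF = 17,107.1 − 10,900 = 6,207.1 × g
(N/1000)² = 6,207.1 / 154.284 = 40.23165
N = 1000 × √40.23165 ≈ 6,342.8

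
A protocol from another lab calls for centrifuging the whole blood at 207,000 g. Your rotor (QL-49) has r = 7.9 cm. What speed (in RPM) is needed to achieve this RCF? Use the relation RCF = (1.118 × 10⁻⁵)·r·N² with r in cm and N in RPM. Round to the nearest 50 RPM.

≈ 48400 RPM

RCF = 1.118 × 10⁻⁵ × r × N²
207,000 = 1.118 × 10⁻⁵ × 7.9 × N²
N² = 207,000 / (8.8322 × 10⁻⁵) = 2,343,696,927
N ≈ √2,343,696,927 ≈ 48,411.7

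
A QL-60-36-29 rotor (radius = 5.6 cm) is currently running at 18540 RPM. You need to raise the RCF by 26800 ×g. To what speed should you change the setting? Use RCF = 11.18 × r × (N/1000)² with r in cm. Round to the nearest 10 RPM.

Current RCF = 11.18 × 5.6 × (18.54)² = 11.18 × 5.6 × 343.7316 ≈ 21,520.3 × g
Target RCF = 21,520.3 + 26,800 = 48,320.3 × g
(N/1000)² = 48,320.3 / 62.608 = 771.7911
N = 1000 × √771.7911 ≈ 27,781.1

N₂ ≈ 27780 RPM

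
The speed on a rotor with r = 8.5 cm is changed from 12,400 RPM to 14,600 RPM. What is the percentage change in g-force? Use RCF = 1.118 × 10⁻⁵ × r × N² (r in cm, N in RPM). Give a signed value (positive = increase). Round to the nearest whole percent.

+39%

RCF ∝ N², so the ratio is (14600/12400)² = (1.177419)² = 1.3863.
Change = 1.3863 − 1 = +0.3863 → +38.6%.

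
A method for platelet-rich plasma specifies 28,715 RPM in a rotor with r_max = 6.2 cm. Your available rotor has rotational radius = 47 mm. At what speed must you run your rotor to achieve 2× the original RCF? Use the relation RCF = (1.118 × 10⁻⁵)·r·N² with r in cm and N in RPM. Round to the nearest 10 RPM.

46640 RPM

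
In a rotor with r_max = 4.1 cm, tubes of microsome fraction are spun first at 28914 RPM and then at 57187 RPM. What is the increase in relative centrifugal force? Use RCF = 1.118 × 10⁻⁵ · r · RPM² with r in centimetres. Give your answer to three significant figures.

RCF₁ = 1.118 × 10⁻⁵ × 4.1 × (28914)² = 1.118 × 10⁻⁵ × 4.1 × 836,019,396 ≈ 38,321.5 × g
RCF₂ = 1.118 × 10⁻⁵ × 4.1 × (57187)² = 1.118 × 10⁻⁵ × 4.1 × 3,270,352,969 ≈ 149,906.4 × g
Increase = 149,906.4 − 38,321.5 = 111,584.9

112000 × g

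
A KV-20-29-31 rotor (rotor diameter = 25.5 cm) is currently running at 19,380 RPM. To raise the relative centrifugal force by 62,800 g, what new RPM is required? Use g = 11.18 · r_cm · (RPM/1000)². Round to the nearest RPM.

r = 25.5 / 2 = 12.75 cm
Current RCF = 11.18 × 12.75 × (19.38)² = 11.18 × 12.75 × 375.5844 ≈ 53,537.7 × g
Target RCF = 53,537.7 + 62,800 = 116,337.7 × g
(N/1000)² = 116,337.7 / 142.545 = 816.1472
N = 1000 × √816.1472 ≈ 28,568.3

≈ 28568 RPM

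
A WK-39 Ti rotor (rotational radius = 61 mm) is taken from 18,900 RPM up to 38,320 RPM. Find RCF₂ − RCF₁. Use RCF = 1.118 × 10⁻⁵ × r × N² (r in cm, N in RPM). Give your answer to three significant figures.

75800 x g

r = 61 mm = 6.1 cm
RCF₁ = 1.118 × 10⁻⁵ × 6.1 × (18900)² = 1.118 × 10⁻⁵ × 6.1 × 357,210,000 ≈ 24,361 × g
RCF₂ = 1.118 × 10⁻⁵ × 6.1 × (38320)² = 1.118 × 10⁻⁵ × 6.1 × 1,468,422,400 ≈ 100,143.5 × g
Increase = 100,143.5 − 24,361 = 75,782.5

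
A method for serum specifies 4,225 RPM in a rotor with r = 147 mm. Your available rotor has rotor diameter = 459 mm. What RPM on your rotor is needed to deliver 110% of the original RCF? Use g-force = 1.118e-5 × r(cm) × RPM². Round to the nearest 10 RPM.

3550 RPM

Original rotor: r = 147 mm = 14.7 cm
RCF = 1.118 × 10⁻⁵ × r × N²
RCF_original = 1.118 × 10⁻⁵ × 14.7 × (4225)² = 1.118 × 10⁻⁵ × 14.7 × 17,850,625 ≈ 2,933.7 × g
Target RCF = 1.1 × 2,933.7 ≈ 3,227.1 × g
Your rotor: r = 459 mm / 2 = 229.5 mm = 22.95 cm
3,227.1 = 1.118 × 10⁻⁵ × 22.95 × N²
N² = 3,227.1 / (25.6581 × 10⁻⁵) = 12,577,315
N ≈ √12,577,315 ≈ 3,546.5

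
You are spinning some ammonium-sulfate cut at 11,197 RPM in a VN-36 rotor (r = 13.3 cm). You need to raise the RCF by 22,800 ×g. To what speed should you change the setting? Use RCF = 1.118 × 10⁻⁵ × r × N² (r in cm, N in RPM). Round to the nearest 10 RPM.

N₂ ≈ 16690 RPM

Current RCF = 1.118 × 10⁻⁵ × 13.3 × (11197)² = 1.118 × 10⁻⁵ × 13.3 × 125,372,809 ≈ 18,642.2 × g
Target RCF = 18,642.2 + 22,800 = 41,442.2 × g
N² = 41,442.2 / (14.8694 × 10⁻⁵) = 278,707,951
N ≈ √278,707,951 ≈ 16,694.5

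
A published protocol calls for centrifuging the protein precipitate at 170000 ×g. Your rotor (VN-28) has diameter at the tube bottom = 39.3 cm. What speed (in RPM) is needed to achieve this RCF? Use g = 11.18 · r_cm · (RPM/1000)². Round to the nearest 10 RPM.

27820 RPM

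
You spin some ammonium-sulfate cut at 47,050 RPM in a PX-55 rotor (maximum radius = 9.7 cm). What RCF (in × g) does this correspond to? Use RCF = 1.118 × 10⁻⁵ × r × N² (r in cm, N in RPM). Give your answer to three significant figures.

RCF = 1.118 × 10⁻⁵ × 9.7 × (47050)² = 1.118 × 10⁻⁵ × 9.7 × 2,213,702,500 ≈ 240,067.2 × g

≈ 240000 × g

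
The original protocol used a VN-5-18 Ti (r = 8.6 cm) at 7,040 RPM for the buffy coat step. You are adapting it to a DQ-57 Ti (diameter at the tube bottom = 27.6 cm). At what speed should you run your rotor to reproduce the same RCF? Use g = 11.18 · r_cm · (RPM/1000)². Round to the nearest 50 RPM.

≈ 5550 RPM

RCF_original = 11.18 × 8.6 × (7.04)² = 11.18 × 8.6 × 49.5616 ≈ 4,765.2 × g
Your rotor: r = 27.6 / 2 = 13.8 cm
4,765.2 = 11.18 × 13.8 × (N/1000)²
(N/1000)² = 4,765.2 / 154.284 = 30.8859
N = 1000 × √30.8859 ≈ 5,557.5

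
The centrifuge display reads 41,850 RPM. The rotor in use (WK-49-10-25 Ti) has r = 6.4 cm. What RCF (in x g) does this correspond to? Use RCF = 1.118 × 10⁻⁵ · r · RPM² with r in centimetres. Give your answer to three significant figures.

RCF = 1.118 × 10⁻⁵ × 6.4 × (41850)² = 1.118 × 10⁻⁵ × 6.4 × 1,751,422,500 ≈ 125,317.8 × g

≈ 125000 x g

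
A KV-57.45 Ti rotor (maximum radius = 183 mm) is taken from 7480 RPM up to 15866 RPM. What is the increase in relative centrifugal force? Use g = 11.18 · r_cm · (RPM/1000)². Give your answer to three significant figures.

r = 183 mm = 18.3 cm
RCF₁ = 11.18 × 18.3 × (7.48)² = 11.18 × 18.3 × 55.9504 ≈ 11,447.1 × g
RCF₂ = 11.18 × 18.3 × (15.866)² = 11.18 × 18.3 × 251.729956 ≈ 51,502.4 × g
Increase = 51,502.4 − 11,447.1 = 40,055.3

40100 ×g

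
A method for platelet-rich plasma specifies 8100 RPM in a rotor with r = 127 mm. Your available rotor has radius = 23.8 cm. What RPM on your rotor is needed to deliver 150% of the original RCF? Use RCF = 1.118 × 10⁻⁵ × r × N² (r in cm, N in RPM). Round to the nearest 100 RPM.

Original rotor: r = 127 mm = 12.7 cm
RCF = 1.118 × 10⁻⁵ × r × N²
RCF_original = 1.118 × 10⁻⁵ × 12.7 × (8100)² = 1.118 × 10⁻⁵ × 12.7 × 65,610,000 ≈ 9,315.7 × g
Target RCF = 1.5 × 9,315.7 ≈ 13,973.6 × g
13,973.6 = 1.118 × 10⁻⁵ × 23.8 × N²
N² = 13,973.6 / (26.6084 × 10⁻⁵) = 52,515,747
N ≈ √52,515,747 ≈ 7,246.8

≈ 7200 RPM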